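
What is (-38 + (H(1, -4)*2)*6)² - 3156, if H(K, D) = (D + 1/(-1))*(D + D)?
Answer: 192208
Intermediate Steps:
H(K, D) = 2*D*(-1 + D) (H(K, D) = (D - 1)*(2*D) = (-1 + D)*(2*D) = 2*D*(-1 + D))
(-38 + (H(1, -4)*2)*6)² - 3156 = (-38 + ((2*(-4)*(-1 - 4))*2)*6)² - 3156 = (-38 + ((2*(-4)*(-5))*2)*6)² - 3156 = (-38 + (40*2)*6)² - 3156 = (-38 + 80*6)² - 3156 = (-38 + 480)² - 3156 = 442² - 3156 = 195364 - 3156 = 192208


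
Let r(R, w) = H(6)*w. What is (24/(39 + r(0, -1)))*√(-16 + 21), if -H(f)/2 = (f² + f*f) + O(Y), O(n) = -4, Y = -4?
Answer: 24*√5/175 ≈ 0.30666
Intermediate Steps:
H(f) = 8 - 4*f² (H(f) = -2*((f² + f*f) - 4) = -2*((f² + f²) - 4) = -2*(2*f² - 4) = -2*(-4 + 2*f²) = 8 - 4*f²)
r(R, w) = -136*w (r(R, w) = (8 - 4*6²)*w = (8 - 4*36)*w = (8 - 144)*w = -136*w)
(24/(39 + r(0, -1)))*√(-16 + 21) = (24/(39 - 136*(-1)))*√(-16 + 21) = (24/(39 + 136))*√5 = (24/175)*√5 = (24*(1/175))*√5 = 24*√5/175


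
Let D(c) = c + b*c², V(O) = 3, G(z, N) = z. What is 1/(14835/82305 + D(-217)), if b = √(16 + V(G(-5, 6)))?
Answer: 6527829030/1268416760776757231 + 1417716481041*√19/1268416760776757231 ≈ 4.8771e-6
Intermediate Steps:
b = √19 (b = √(16 + 3) = √19 ≈ 4.3589)
D(c) = c + √19*c²
1/(14835/82305 + D(-217)) = 1/(14835/82305 - 217*(1 - 217*√19)) = 1/(14835*(1/82305) + (-217 + 47089*√19)) = 1/(989/5487 + (-217 + 47089*√19)) = 1/(-1189690/5487 + 47089*√19)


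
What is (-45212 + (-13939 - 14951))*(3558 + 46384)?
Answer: -3700802084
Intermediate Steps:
(-45212 + (-13939 - 14951))*(3558 + 46384) = (-45212 - 28890)*49942 = -74102*49942 = -3700802084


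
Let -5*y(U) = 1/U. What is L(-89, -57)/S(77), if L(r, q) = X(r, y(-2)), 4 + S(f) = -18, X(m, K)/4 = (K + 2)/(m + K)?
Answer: 6/1397 ≈ 0.0042949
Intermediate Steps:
y(U) = -1/(5*U)
X(m, K) = 4*(2 + K)/(K + m) (X(m, K) = 4*((K + 2)/(m + K)) = 4*((2 + K)/(K + m)) = 4*(2 + K)/(K + m))
S(f) = -22 (S(f) = -4 - 18 = -22)
L(r, q) = 42/(5*(1/10 + r)) (L(r, q) = 4*(2 - 1/5/(-2))/(-1/5/(-2) + r) = 4*(2 - 1/5*(-1/2))/(-1/5*(-1/2) + r) = 4*(2 + 1/10)/(1/10 + r) = 4*(21/10)/(1/10 + r) = 42/(5*(1/10 + r)))
L(-89, -57)/S(77) = (84/(1 + 10*(-89)))/(-22) = (84/(1 - 890))*(-1/22) = (84/(-889))*(-1/22) = (84*(-1/889))*(-1/22) = -12/127*(-1/22) = 6/1397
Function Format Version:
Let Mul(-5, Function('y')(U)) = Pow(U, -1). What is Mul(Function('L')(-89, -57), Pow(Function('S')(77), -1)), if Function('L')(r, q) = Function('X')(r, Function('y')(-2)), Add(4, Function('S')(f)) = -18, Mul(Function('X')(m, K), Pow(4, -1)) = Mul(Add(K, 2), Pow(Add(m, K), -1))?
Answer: Rational(6, 1397) ≈ 0.0042949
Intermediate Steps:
Function('y')(U) = Mul(Rational(-1, 5), Pow(U, -1))
Function('X')(m, K) = Mul(4, Pow(Add(K, m), -1), Add(2, K)) (Function('X')(m, K) = Mul(4, Mul(Add(K, 2), Pow(Add(m, K), -1))) = Mul(4, Mul(Add(2, K), Pow(Add(K, m), -1))) = Mul(4, Mul(Pow(Add(K, m), -1), Add(2, K))) = Mul(4, Pow(Add(K, m), -1), Add(2, K)))
Function('S')(f) = -22 (Function('S')(f) = Add(-4, -18) = -22)
Function('L')(r, q) = Mul(Rational(42, 5), Pow(Add(Rational(1, 10), r), -1)) (Function('L')(r, q) = Mul(4, Pow(Add(Mul(Rational(-1, 5), Pow(-2, -1)), r), -1), Add(2, Mul(Rational(-1, 5), Pow(-2, -1)))) = Mul(4, Pow(Add(Mul(Rational(-1, 5), Rational(-1, 2)), r), -1), Add(2, Mul(Rational(-1, 5), Rational(-1, 2)))) = Mul(4, Pow(Add(Rational(1, 10), r), -1), Add(2, Rational(1, 10))) = Mul(4, Pow(Add(Rational(1, 10), r), -1), Rational(21, 10)) = Mul(Rational(42, 5), Pow(Add(Rational(1, 10), r), -1)))
Mul(Function('L')(-89, -57), Pow(Function('S')(77), -1)) = Mul(Mul(84, Pow(Add(1, Mul(10, -89)), -1)), Pow(-22, -1)) = Mul(Mul(84, Pow(Add(1, -890), -1)), Rational(-1, 22)) = Mul(Mul(84, Pow(-889, -1)), Rational(-1, 22)) = Mul(Mul(84, Rational(-1, 889)), Rational(-1, 22)) = Mul(Rational(-12, 127), Rational(-1, 22)) = Rational(6, 1397)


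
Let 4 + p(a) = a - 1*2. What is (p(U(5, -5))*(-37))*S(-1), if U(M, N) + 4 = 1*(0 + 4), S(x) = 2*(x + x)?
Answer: -888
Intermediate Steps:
S(x) = 4*x (S(x) = 2*(2*x) = 4*x)
U(M, N) = 0 (U(M, N) = -4 + 1*(0 + 4) = -4 + 1*4 = -4 + 4 = 0)
p(a) = -6 + a (p(a) = -4 + (a - 1*2) = -4 + (a - 2) = -4 + (-2 + a) = -6 + a)
(p(U(5, -5))*(-37))*S(-1) = ((-6 + 0)*(-37))*(4*(-1)) = -6*(-37)*(-4) = 222*(-4) = -888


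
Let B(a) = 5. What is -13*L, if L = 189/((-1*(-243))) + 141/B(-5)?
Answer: -16952/45 ≈ -376.71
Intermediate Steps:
L = 1304/45 (L = 189/((-1*(-243))) + 141/5 = 189/243 + 141*(1/5) = 189*(1/243) + 141/5 = 7/9 + 141/5 = 1304/45 ≈ 28.978)
-13*L = -13*1304/45 = -16952/45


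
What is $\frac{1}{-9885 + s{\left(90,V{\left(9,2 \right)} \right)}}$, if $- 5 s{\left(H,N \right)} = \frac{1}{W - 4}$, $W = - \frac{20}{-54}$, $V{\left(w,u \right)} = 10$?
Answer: $- \frac{490}{4843623} \approx -0.00010116$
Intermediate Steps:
$W = \frac{10}{27}$ ($W = \left(-20\right) \left(- \frac{1}{54}\right) = \frac{10}{27} \approx 0.37037$)
$s{\left(H,N \right)} = \frac{27}{490}$ ($s{\left(H,N \right)} = - \frac{1}{5 \left(\frac{10}{27} - 4\right)} = - \frac{1}{5 \left(- \frac{98}{27}\right)} = \left(- \frac{1}{5}\right) \left(- \frac{27}{98}\right) = \frac{27}{490}$)
$\frac{1}{-9885 + s{\left(90,V{\left(9,2 \right)} \right)}} = \frac{1}{-9885 + \frac{27}{490}} = \frac{1}{- \frac{4843623}{490}} = - \frac{490}{4843623}$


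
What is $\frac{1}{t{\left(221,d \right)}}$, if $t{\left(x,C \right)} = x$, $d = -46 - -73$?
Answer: $\frac{1}{221} \approx 0.0045249$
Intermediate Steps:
$d = 27$ ($d = -46 + 73 = 27$)
$\frac{1}{t{\left(221,d \right)}} = \frac{1}{221}$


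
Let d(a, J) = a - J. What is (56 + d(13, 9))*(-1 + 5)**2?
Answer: 960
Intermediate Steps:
(56 + d(13, 9))*(-1 + 5)**2 = (56 + (13 - 1*9))*(-1 + 5)**2 = (56 + (13 - 9))*4**2 = (56 + 4)*16 = 60*16 = 960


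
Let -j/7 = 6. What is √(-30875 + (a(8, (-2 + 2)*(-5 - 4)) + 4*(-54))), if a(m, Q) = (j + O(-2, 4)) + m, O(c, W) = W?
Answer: I*√31121 ≈ 176.41*I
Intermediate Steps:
j = -42 (j = -7*6 = -42)
a(m, Q) = -38 + m (a(m, Q) = (-42 + 4) + m = -38 + m)
√(-30875 + (a(8, (-2 + 2)*(-5 - 4)) + 4*(-54))) = √(-30875 + ((-38 + 8) + 4*(-54))) = √(-30875 + (-30 - 216)) = √(-30875 - 246) = √(-31121) = I*√31121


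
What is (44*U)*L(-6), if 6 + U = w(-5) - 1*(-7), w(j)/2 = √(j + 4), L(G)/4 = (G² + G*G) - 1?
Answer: 12496 + 24992*I ≈ 12496.0 + 24992.0*I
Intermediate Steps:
L(G) = -4 + 8*G² (L(G) = 4*((G² + G*G) - 1) = 4*((G² + G²) - 1) = 4*(2*G² - 1) = 4*(-1 + 2*G²) = -4 + 8*G²)
w(j) = 2*√(4 + j) (w(j) = 2*√(j + 4) = 2*√(4 + j))
U = 1 + 2*I (U = -6 + (2*√(4 - 5) - 1*(-7)) = -6 + (2*√(-1) + 7) = -6 + (2*I + 7) = -6 + (7 + 2*I) = 1 + 2*I ≈ 1.0 + 2.0*I)
(44*U)*L(-6) = (44*(1 + 2*I))*(-4 + 8*(-6)²) = (44 + 88*I)*(-4 + 8*36) = (44 + 88*I)*(-4 + 288) = (44 + 88*I)*284 = 12496 + 24992*I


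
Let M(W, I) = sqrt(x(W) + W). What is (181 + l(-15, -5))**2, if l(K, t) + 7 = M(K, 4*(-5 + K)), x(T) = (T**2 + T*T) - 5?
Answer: (174 + sqrt(430))**2 ≈ 37922.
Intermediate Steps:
x(T) = -5 + 2*T**2 (x(T) = (T**2 + T**2) - 5 = 2*T**2 - 5 = -5 + 2*T**2)
M(W, I) = sqrt(-5 + W + 2*W**2) (M(W, I) = sqrt((-5 + 2*W**2) + W) = sqrt(-5 + W + 2*W**2))
l(K, t) = -7 + sqrt(-5 + K + 2*K**2)
(181 + l(-15, -5))**2 = (181 + (-7 + sqrt(-5 - 15 + 2*(-15)**2)))**2 = (181 + (-7 + sqrt(-5 - 15 + 2*225)))**2 = (181 + (-7 + sqrt(-5 - 15 + 450)))**2 = (181 + (-7 + sqrt(430)))**2 = (174 + sqrt(430))**2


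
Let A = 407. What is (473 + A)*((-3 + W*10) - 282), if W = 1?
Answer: -242000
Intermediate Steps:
(473 + A)*((-3 + W*10) - 282) = (473 + 407)*((-3 + 1*10) - 282) = 880*((-3 + 10) - 282) = 880*(7 - 282) = 880*(-275) = -242000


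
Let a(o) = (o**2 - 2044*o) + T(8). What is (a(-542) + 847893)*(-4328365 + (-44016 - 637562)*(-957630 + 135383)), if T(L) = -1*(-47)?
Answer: 1260696490482694352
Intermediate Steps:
T(L) = 47
a(o) = 47 + o**2 - 2044*o (a(o) = (o**2 - 2044*o) + 47 = 47 + o**2 - 2044*o)
(a(-542) + 847893)*(-4328365 + (-44016 - 637562)*(-957630 + 135383)) = ((47 + (-542)**2 - 2044*(-542)) + 847893)*(-4328365 + (-44016 - 637562)*(-957630 + 135383)) = ((47 + 293764 + 1107848) + 847893)*(-4328365 - 681578*(-822247)) = (1401659 + 847893)*(-4328365 + 560425465766) = 2249552*560421137401 = 1260696490482694352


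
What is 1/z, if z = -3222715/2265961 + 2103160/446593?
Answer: 1011962320873/3326436576765 ≈ 0.30422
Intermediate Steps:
z = 3326436576765/1011962320873 (z = -3222715*1/2265961 + 2103160*(1/446593) = -3222715/2265961 + 2103160/446593 = 3326436576765/1011962320873 ≈ 3.2871)
1/z = 1/(3326436576765/1011962320873) = 1011962320873/3326436576765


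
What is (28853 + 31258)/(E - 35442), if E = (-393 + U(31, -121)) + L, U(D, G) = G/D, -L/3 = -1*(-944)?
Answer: -1863441/1198798 ≈ -1.5544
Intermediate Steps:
L = -2832 (L = -(-3)*(-944) = -3*944 = -2832)
E = -100096/31 (E = (-393 - 121/31) - 2832 = -12304/31 - 2832 = -100096/31 ≈ -3228.9)
(28853 + 31258)/(E - 35442) = (28853 + 31258)/(-100096/31 - 35442) = 60111/(-1198798/31) = 60111*(-31/1198798) = -1863441/1198798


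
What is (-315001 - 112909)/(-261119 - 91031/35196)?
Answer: 3012144072/1838087071 ≈ 1.6387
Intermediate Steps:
(-315001 - 112909)/(-261119 - 91031/35196) = -427910/(-261119 - 91031*1/35196) = -427910/(-261119 - 91031/35196) = -427910/(-9190435355/35196) = -427910*(-35196/9190435355) = 3012144072/1838087071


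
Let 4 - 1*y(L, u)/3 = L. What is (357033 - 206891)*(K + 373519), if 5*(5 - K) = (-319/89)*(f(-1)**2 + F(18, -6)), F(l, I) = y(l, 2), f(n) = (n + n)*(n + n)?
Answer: 24955084703812/445 ≈ 5.6079e+10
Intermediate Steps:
f(n) = 4*n**2 (f(n) = (2*n)*(2*n) = 4*n**2)
y(L, u) = 12 - 3*L
F(l, I) = 12 - 3*l
K = -6069/445 (K = 5 - (-319/89)*((4*(-1)**2)**2 + (12 - 3*18))/5 = 5 - (-319*1/89)*((4*1)**2 + (12 - 54))/5 = 5 - (-319)*(4**2 - 42)/445 = 5 - (-319)*(16 - 42)/445 = 5 - (-319)*(-26)/445 = 5 - 1/5*8294/89 = 5 - 8294/445 = -6069/445 ≈ -13.638)
(357033 - 206891)*(K + 373519) = (357033 - 206891)*(-6069/445 + 373519) = 150142*(166209886/445) = 24955084703812/445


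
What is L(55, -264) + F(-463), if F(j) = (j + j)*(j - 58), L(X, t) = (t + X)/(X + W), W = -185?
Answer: 62718189/130 ≈ 4.8245e+5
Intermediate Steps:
L(X, t) = (X + t)/(-185 + X) (L(X, t) = (t + X)/(X - 185) = (X + t)/(-185 + X))
F(j) = 2*j*(-58 + j) (F(j) = (2*j)*(-58 + j) = 2*j*(-58 + j))
L(55, -264) + F(-463) = (55 - 264)/(-185 + 55) + 2*(-463)*(-58 - 463) = -209/(-130) + 2*(-463)*(-521) = -1/130*(-209) + 482446 = 209/130 + 482446 = 62718189/130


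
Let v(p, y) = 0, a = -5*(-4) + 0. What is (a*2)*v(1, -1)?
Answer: 0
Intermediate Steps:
a = 20 (a = 20 + 0 = 20)
(a*2)*v(1, -1) = (20*2)*0 = 40*0 = 0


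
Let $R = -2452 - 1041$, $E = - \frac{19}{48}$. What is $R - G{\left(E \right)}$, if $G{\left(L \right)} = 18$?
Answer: $-3511$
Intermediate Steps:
$E = - \frac{19}{48}$ ($E = \left(-19\right) \frac{1}{48} = - \frac{19}{48} \approx -0.39583$)
$R = -3493$ ($R = -2452 - 1041 = -3493$)
$R - G{\left(E \right)} = -3493 - 18 = -3511$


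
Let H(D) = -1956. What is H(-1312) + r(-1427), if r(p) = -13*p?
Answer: 16595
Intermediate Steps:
H(-1312) + r(-1427) = -1956 - 13*(-1427) = -1956 + 18551 = 16595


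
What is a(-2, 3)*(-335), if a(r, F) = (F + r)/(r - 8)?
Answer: 67/2 ≈ 33.500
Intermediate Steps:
a(r, F) = (F + r)/(-8 + r)
a(-2, 3)*(-335) = ((3 - 2)/(-8 - 2))*(-335) = (1/(-10))*(-335) = -⅒*1*(-335) = -⅒*(-335) = 67/2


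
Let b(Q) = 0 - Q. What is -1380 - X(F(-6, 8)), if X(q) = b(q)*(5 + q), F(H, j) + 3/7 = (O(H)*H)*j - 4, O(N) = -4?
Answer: 1702304/49 ≈ 34741.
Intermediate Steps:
b(Q) = -Q
F(H, j) = -31/7 - 4*H*j (F(H, j) = -3/7 + ((-4*H)*j - 4) = -3/7 + (-4*H*j - 4) = -3/7 + (-4 - 4*H*j) = -31/7 - 4*H*j)
X(q) = -q*(5 + q) (X(q) = (-q)*(5 + q) = -q*(5 + q))
-1380 - X(F(-6, 8)) = -1380 - (-1)*(-31/7 - 4*(-6)*8)*(5 + (-31/7 - 4*(-6)*8)) = -1380 - (-1)*(-31/7 + 192)*(5 + (-31/7 + 192)) = -1380 - (-1)*1313*(5 + 1313/7)/7 = -1380 - (-1)*1313*1348/(7*7) = -1380 - 1*(-1769924/49) = -1380 + 1769924/49 = 1702304/49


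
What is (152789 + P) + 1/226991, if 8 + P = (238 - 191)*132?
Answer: 36088164136/226991 ≈ 1.5899e+5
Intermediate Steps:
P = 6196 (P = -8 + (238 - 191)*132 = -8 + 47*132 = -8 + 6204 = 6196)
(152789 + P) + 1/226991 = (152789 + 6196) + 1/226991 = 158985 + 1/226991 = 36088164136/226991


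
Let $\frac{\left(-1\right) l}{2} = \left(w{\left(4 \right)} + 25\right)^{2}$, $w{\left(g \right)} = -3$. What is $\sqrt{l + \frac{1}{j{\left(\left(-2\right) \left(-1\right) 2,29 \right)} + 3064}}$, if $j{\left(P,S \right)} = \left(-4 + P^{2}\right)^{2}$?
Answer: $\frac{i \sqrt{2490485086}}{1604} \approx 31.113 i$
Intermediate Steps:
$l = -968$ ($l = - 2 \left(-3 + 25\right)^{2} = - 2 \cdot 22^{2} = \left(-2\right) 484 = -968$)
$\sqrt{l + \frac{1}{j{\left(\left(-2\right) \left(-1\right) 2,29 \right)} + 3064}} = \sqrt{-968 + \frac{1}{\left(-4 + \left(\left(-2\right) \left(-1\right) 2\right)^{2}\right)^{2} + 3064}} = \sqrt{-968 + \frac{1}{\left(-4 + \left(2 \cdot 2\right)^{2}\right)^{2} + 3064}} = \sqrt{-968 + \frac{1}{\left(-4 + 4^{2}\right)^{2} + 3064}} = \sqrt{-968 + \frac{1}{\left(-4 + 16\right)^{2} + 3064}} = \sqrt{-968 + \frac{1}{12^{2} + 3064}} = \sqrt{-968 + \frac{1}{144 + 3064}} = \sqrt{-968 + \frac{1}{3208}} = \sqrt{- \frac{3105343}{3208}} = \frac{i \sqrt{2490485086}}{1604}$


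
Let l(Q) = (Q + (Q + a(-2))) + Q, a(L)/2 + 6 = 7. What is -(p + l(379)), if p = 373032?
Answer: -374171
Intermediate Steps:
a(L) = 2 (a(L) = -12 + 2*7 = -12 + 14 = 2)
l(Q) = 2 + 3*Q (l(Q) = (Q + (Q + 2)) + Q = (Q + (2 + Q)) + Q = (2 + 2*Q) + Q = 2 + 3*Q)
-(p + l(379)) = -(373032 + (2 + 3*379)) = -(373032 + (2 + 1137)) = -(373032 + 1139) = -1*374171 = -374171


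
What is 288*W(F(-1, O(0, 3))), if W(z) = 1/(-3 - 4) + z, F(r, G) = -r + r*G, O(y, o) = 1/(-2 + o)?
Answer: -288/7 ≈ -41.143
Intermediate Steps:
F(r, G) = -r + G*r
W(z) = -⅐ + z (W(z) = 1/(-7) + z = -⅐ + z)
288*W(F(-1, O(0, 3))) = 288*(-⅐ - (-1 + 1/(-2 + 3))) = 288*(-⅐ - (-1 + 1/1)) = 288*(-⅐ - (-1 + 1)) = 288*(-⅐ - 1*0) = 288*(-⅐ + 0) = 288*(-⅐) = -288/7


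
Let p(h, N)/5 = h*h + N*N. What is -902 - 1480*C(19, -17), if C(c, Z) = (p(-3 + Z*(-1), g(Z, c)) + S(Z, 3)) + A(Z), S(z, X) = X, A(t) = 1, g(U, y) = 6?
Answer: -1723622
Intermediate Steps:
p(h, N) = 5*N² + 5*h² (p(h, N) = 5*(h*h + N*N) = 5*(h² + N²) = 5*(N² + h²) = 5*N² + 5*h²)
C(c, Z) = 184 + 5*(-3 - Z)² (C(c, Z) = ((5*6² + 5*(-3 + Z*(-1))²) + 3) + 1 = ((5*36 + 5*(-3 - Z)²) + 3) + 1 = ((180 + 5*(-3 - Z)²) + 3) + 1 = (183 + 5*(-3 - Z)²) + 1 = 184 + 5*(-3 - Z)²)
-902 - 1480*C(19, -17) = -902 - 1480*(184 + 5*(3 - 17)²) = -902 - 1480*(184 + 5*(-14)²) = -902 - 1480*(184 + 5*196) = -902 - 1480*(184 + 980) = -902 - 1480*1164 = -902 - 1722720 = -1723622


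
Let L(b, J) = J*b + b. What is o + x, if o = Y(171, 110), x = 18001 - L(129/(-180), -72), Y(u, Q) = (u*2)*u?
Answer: 4585927/60 ≈ 76432.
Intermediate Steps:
Y(u, Q) = 2*u² (Y(u, Q) = (2*u)*u = 2*u²)
L(b, J) = b + J*b
x = 1077007/60 (x = 18001 - 129/(-180)*(1 - 72) = 18001 - 129*(-1/180)*(-71) = 18001 - (-43)*(-71)/60 = 18001 - 1*3053/60 = 18001 - 3053/60 = 1077007/60 ≈ 17950.)
o = 58482 (o = 2*171² = 2*29241 = 58482)
o + x = 58482 + 1077007/60 = 4585927/60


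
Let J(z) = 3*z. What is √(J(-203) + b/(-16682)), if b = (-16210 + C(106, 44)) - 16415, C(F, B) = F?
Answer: I*√168935594558/16682 ≈ 24.638*I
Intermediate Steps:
b = -32519 (b = (-16210 + 106) - 16415 = -16104 - 16415 = -32519)
√(J(-203) + b/(-16682)) = √(3*(-203) - 32519/(-16682)) = √(-609 - 32519*(-1/16682)) = √(-609 + 32519/16682) = √(-10126819/16682) = I*√168935594558/16682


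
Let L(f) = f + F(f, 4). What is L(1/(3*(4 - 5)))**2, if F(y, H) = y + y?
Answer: 1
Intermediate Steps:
F(y, H) = 2*y
L(f) = 3*f (L(f) = f + 2*f = 3*f)
L(1/(3*(4 - 5)))**2 = (3/((3*(4 - 5))))**2 = (3/((3*(-1))))**2 = (3/(-3))**2 = (3*(-1/3))**2 = (-1)**2 = 1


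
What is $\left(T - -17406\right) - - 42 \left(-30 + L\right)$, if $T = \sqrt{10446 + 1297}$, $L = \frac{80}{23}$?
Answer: $\frac{374718}{23} + \sqrt{11743} \approx 16400.0$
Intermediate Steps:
$L = \frac{80}{23}$ ($L = 80 \cdot \frac{1}{23} = \frac{80}{23} \approx 3.4783$)
$T = \sqrt{11743} \approx 108.37$
$\left(T - -17406\right) - - 42 \left(-30 + L\right) = \left(\sqrt{11743} - -17406\right) - - 42 \left(-30 + \frac{80}{23}\right) = \left(\sqrt{11743} + 17406\right) - \left(-42\right) \left(- \frac{610}{23}\right) = \left(17406 + \sqrt{11743}\right) - \frac{25620}{23} = \frac{374718}{23} + \sqrt{11743}$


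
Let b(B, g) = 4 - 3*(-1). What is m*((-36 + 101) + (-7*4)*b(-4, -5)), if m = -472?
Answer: 61832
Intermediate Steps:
b(B, g) = 7 (b(B, g) = 4 + 3 = 7)
m*((-36 + 101) + (-7*4)*b(-4, -5)) = -472*((-36 + 101) - 7*4*7) = -472*(65 - 28*7) = -472*(65 - 196) = -472*(-131) = 61832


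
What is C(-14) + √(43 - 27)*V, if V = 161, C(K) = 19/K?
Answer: 8997/14 ≈ 642.64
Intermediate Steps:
C(-14) + √(43 - 27)*V = 19/(-14) + √(43 - 27)*161 = 19*(-1/14) + √16*161 = -19/14 + 4*161 = -19/14 + 644 = 8997/14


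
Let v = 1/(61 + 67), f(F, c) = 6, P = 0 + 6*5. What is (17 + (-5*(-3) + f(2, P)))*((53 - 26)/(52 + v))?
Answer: 43776/2219 ≈ 19.728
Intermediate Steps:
P = 30 (P = 0 + 30 = 30)
v = 1/128 ≈ 0.0078125
(17 + (-5*(-3) + f(2, P)))*((53 - 26)/(52 + v)) = (17 + (-5*(-3) + 6))*((53 - 26)/(52 + 1/128)) = (17 + (15 + 6))*(27/(6657/128)) = (17 + 21)*(27*(128/6657)) = 38*(1152/2219) = 43776/2219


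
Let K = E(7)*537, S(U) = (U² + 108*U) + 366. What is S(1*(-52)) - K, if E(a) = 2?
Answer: -3620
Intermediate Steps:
S(U) = 366 + U² + 108*U
K = 1074 (K = 2*537 = 1074)
S(1*(-52)) - K = (366 + (1*(-52))² + 108*(1*(-52))) - 1*1074 = (366 + (-52)² + 108*(-52)) - 1074 = (366 + 2704 - 5616) - 1074 = -2546 - 1074 = -3620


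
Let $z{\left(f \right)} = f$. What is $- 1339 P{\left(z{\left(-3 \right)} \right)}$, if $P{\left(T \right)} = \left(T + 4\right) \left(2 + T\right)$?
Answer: $1339$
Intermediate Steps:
$P{\left(T \right)} = \left(2 + T\right) \left(4 + T\right)$ ($P{\left(T \right)} = \left(4 + T\right) \left(2 + T\right) = \left(2 + T\right) \left(4 + T\right)$)
$- 1339 P{\left(z{\left(-3 \right)} \right)} = - 1339 \left(8 + \left(-3\right)^{2} + 6 \left(-3\right)\right) = - 1339 \left(8 + 9 - 18\right) = \left(-1339\right) \left(-1\right) = 1339$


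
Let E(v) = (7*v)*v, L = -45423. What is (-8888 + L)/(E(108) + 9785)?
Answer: -54311/91433 ≈ -0.59400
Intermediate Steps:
E(v) = 7*v²
(-8888 + L)/(E(108) + 9785) = (-8888 - 45423)/(7*108² + 9785) = -54311/(7*11664 + 9785) = -54311/(81648 + 9785) = -54311/91433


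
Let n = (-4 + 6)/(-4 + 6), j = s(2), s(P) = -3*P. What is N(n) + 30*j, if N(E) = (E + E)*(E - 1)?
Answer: -180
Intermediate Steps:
j = -6 (j = -3*2 = -6)
n = 1 (n = 2/2 = 2*(½) = 1)
N(E) = 2*E*(-1 + E) (N(E) = (2*E)*(-1 + E) = 2*E*(-1 + E))
N(n) + 30*j = 2*1*(-1 + 1) + 30*(-6) = 2*1*0 - 180 = 0 - 180 = -180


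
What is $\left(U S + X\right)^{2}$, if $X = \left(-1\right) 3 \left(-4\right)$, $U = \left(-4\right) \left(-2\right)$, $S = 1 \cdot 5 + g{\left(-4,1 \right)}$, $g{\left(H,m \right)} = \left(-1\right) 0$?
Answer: $2704$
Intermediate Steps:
$g{\left(H,m \right)} = 0$
$S = 5$ ($S = 1 \cdot 5 + 0 = 5 + 0 = 5$)
$U = 8$
$X = 12$ ($X = \left(-3\right) \left(-4\right) = 12$)
$\left(U S + X\right)^{2} = \left(8 \cdot 5 + 12\right)^{2} = \left(40 + 12\right)^{2} = 52^{2} = 2704$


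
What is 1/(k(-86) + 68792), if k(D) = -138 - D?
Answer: 1/68740 ≈ 1.4548e-5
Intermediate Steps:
1/(k(-86) + 68792) = 1/((-138 - 1*(-86)) + 68792) = 1/((-138 + 86) + 68792) = 1/(-52 + 68792) = 1/68740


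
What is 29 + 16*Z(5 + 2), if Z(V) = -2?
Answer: -3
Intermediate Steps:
29 + 16*Z(5 + 2) = 29 + 16*(-2) = 29 - 32 = -3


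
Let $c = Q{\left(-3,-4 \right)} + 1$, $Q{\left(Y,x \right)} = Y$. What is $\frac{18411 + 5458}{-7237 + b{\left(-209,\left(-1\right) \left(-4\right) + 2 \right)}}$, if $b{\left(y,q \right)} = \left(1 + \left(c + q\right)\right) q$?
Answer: $- \frac{23869}{7207} \approx -3.3119$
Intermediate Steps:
$c = -2$ ($c = -3 + 1 = -2$)
$b{\left(y,q \right)} = q \left(-1 + q\right)$ ($b{\left(y,q \right)} = \left(1 + \left(-2 + q\right)\right) q = \left(-1 + q\right) q = q \left(-1 + q\right)$)
$\frac{18411 + 5458}{-7237 + b{\left(-209,\left(-1\right) \left(-4\right) + 2 \right)}} = \frac{18411 + 5458}{-7237 + \left(\left(-1\right) \left(-4\right) + 2\right) \left(-1 + \left(\left(-1\right) \left(-4\right) + 2\right)\right)} = \frac{23869}{-7237 + \left(4 + 2\right) \left(-1 + \left(4 + 2\right)\right)} = \frac{23869}{-7237 + 6 \left(-1 + 6\right)} = \frac{23869}{-7237 + 6 \cdot 5} = \frac{23869}{-7237 + 30} = \frac{23869}{-7207} = 23869 \left(- \frac{1}{7207}\right) = - \frac{23869}{7207}$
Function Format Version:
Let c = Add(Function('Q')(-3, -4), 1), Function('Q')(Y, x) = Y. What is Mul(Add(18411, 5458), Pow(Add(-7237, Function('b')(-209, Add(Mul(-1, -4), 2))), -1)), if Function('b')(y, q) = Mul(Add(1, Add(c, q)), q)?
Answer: Rational(-23869, 7207) ≈ -3.3119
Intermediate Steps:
c = -2 (c = Add(-3, 1) = -2)
Function('b')(y, q) = Mul(q, Add(-1, q)) (Function('b')(y, q) = Mul(Add(1, Add(-2, q)), q) = Mul(Add(-1, q), q) = Mul(q, Add(-1, q)))
Mul(Add(18411, 5458), Pow(Add(-7237, Function('b')(-209, Add(Mul(-1, -4), 2))), -1)) = Mul(Add(18411, 5458), Pow(Add(-7237, Mul(Add(Mul(-1, -4), 2), Add(-1, Add(Mul(-1, -4), 2)))), -1)) = Mul(23869, Pow(Add(-7237, Mul(Add(4, 2), Add(-1, Add(4, 2)))), -1)) = Mul(23869, Pow(Add(-7237, Mul(6, Add(-1, 6))), -1)) = Mul(23869, Pow(Add(-7237, Mul(6, 5)), -1)) = Mul(23869, Pow(Add(-7237, 30), -1)) = Mul(23869, Pow(-7207, -1)) = Mul(23869, Rational(-1, 7207)) = Rational(-23869, 7207)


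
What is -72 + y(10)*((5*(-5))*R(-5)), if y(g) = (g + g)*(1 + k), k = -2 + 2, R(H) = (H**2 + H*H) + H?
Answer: -22572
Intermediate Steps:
R(H) = H + 2*H**2 (R(H) = (H**2 + H**2) + H = 2*H**2 + H = H + 2*H**2)
k = 0
y(g) = 2*g (y(g) = (g + g)*(1 + 0) = (2*g)*1 = 2*g)
-72 + y(10)*((5*(-5))*R(-5)) = -72 + (2*10)*((5*(-5))*(-5*(1 + 2*(-5)))) = -72 + 20*(-(-125)*(1 - 10)) = -72 + 20*(-(-125)*(-9)) = -72 + 20*(-25*45) = -72 + 20*(-1125) = -72 - 22500 = -22572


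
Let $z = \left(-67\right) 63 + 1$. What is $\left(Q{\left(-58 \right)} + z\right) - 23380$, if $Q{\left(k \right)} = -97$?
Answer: $-27697$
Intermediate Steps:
$z = -4220$ ($z = -4221 + 1 = -4220$)
$\left(Q{\left(-58 \right)} + z\right) - 23380 = \left(-97 - 4220\right) - 23380 = -4317 - 23380 = -27697$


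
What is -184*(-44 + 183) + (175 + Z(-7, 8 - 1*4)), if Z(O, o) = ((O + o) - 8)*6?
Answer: -25467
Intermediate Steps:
Z(O, o) = -48 + 6*O + 6*o (Z(O, o) = (-8 + O + o)*6 = -48 + 6*O + 6*o)
-184*(-44 + 183) + (175 + Z(-7, 8 - 1*4)) = -184*(-44 + 183) + (175 + (-48 + 6*(-7) + 6*(8 - 1*4))) = -184*139 + (175 + (-48 - 42 + 6*(8 - 4))) = -25576 + (175 + (-48 - 42 + 6*4)) = -25576 + (175 + (-48 - 42 + 24)) = -25576 + (175 - 66) = -25576 + 109 = -25467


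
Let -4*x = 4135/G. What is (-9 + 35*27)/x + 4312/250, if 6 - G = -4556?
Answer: -425220188/103375 ≈ -4113.4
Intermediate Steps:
G = 4562 (G = 6 - 1*(-4556) = 6 + 4556 = 4562)
x = -4135/18248 (x = -4135/(4*4562) = -¼*4135/4562 = -4135/18248 ≈ -0.22660)
(-9 + 35*27)/x + 4312/250 = (-9 + 35*27)/(-4135/18248) + 4312/250 = (-9 + 945)*(-18248/4135) + 4312*(1/250) = 936*(-18248/4135) + 2156/125 = -17080128/4135 + 2156/125 = -425220188/103375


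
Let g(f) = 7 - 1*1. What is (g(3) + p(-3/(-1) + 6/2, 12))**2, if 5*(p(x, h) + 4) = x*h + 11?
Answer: 8649/25 ≈ 345.96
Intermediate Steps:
g(f) = 6 (g(f) = 7 - 1 = 6)
p(x, h) = -9/5 + h*x/5 (p(x, h) = -4 + (x*h + 11)/5 = -4 + (h*x + 11)/5 = -4 + (11 + h*x)/5 = -4 + (11/5 + h*x/5) = -9/5 + h*x/5)
(g(3) + p(-3/(-1) + 6/2, 12))**2 = (6 + (-9/5 + (1/5)*12*(-3/(-1) + 6/2)))**2 = (6 + (-9/5 + (1/5)*12*(-3*(-1) + 6*(1/2))))**2 = (6 + (-9/5 + (1/5)*12*(3 + 3)))**2 = (6 + (-9/5 + (1/5)*12*6))**2 = (6 + (-9/5 + 72/5))**2 = (6 + 63/5)**2 = (93/5)**2 = 8649/25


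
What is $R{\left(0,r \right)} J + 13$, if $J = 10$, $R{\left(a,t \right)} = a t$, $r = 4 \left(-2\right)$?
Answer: $13$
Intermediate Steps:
$r = -8$
$R{\left(0,r \right)} J + 13 = 0 \left(-8\right) 10 + 13 = 0 \cdot 10 + 13 = 0 + 13 = 13$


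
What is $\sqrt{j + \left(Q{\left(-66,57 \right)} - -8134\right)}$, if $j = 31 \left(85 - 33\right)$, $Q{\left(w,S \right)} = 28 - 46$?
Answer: $16 \sqrt{38} \approx 98.631$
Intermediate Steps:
$Q{\left(w,S \right)} = -18$ ($Q{\left(w,S \right)} = 28 - 46 = -18$)
$j = 1612$ ($j = 31 \cdot 52 = 1612$)
$\sqrt{j + \left(Q{\left(-66,57 \right)} - -8134\right)} = \sqrt{1612 - -8116} = \sqrt{1612 + \left(-18 + 8134\right)} = \sqrt{1612 + 8116} = \sqrt{9728} = 16 \sqrt{38}$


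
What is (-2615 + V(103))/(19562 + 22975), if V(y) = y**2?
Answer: 7994/42537 ≈ 0.18793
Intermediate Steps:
(-2615 + V(103))/(19562 + 22975) = (-2615 + 103**2)/(19562 + 22975) = (-2615 + 10609)/42537 = 7994*(1/42537) = 7994/42537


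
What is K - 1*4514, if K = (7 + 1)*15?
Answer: -4394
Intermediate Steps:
K = 120 (K = 8*15 = 120)
K - 1*4514 = 120 - 1*4514 = 120 - 4514 = -4394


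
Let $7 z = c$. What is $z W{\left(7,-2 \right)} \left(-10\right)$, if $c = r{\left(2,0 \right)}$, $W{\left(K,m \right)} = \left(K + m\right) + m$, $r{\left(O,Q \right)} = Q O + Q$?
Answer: $0$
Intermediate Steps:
$r{\left(O,Q \right)} = Q + O Q$ ($r{\left(O,Q \right)} = O Q + Q = Q + O Q$)
$W{\left(K,m \right)} = K + 2 m$
$c = 0$ ($c = 0 \left(1 + 2\right) = 0 \cdot 3 = 0$)
$z = 0$ ($z = \frac{1}{7} \cdot 0 = 0$)
$z W{\left(7,-2 \right)} \left(-10\right) = 0 \left(7 + 2 \left(-2\right)\right) \left(-10\right) = 0 \left(7 - 4\right) \left(-10\right) = 0 \cdot 3 \left(-10\right) = 0 \left(-10\right) = 0$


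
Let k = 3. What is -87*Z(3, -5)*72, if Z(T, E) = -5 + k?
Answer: 12528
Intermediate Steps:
Z(T, E) = -2 (Z(T, E) = -5 + 3 = -2)
-87*Z(3, -5)*72 = -87*(-2)*72 = 174*72 = 12528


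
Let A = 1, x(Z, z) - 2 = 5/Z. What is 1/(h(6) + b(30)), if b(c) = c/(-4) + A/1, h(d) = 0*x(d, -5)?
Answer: -2/13 ≈ -0.15385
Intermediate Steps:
x(Z, z) = 2 + 5/Z
h(d) = 0 (h(d) = 0*(2 + 5/d) = 0)
b(c) = 1 - c/4 (b(c) = c/(-4) + 1/1 = c*(-¼) + 1*1 = -c/4 + 1 = 1 - c/4)
1/(h(6) + b(30)) = 1/(0 + (1 - ¼*30)) = 1/(0 + (1 - 15/2)) = 1/(0 - 13/2) = 1/(-13/2) = -2/13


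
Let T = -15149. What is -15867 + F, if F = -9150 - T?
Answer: -9868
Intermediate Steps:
F = 5999 (F = -9150 - 1*(-15149) = -9150 + 15149 = 5999)
-15867 + F = -15867 + 5999 = -9868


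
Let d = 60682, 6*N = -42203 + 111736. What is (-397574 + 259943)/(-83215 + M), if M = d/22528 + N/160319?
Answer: 745615894053888/450802248882127 ≈ 1.6540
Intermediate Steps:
N = 69533/6 (N = (-42203 + 111736)/6 = (1/6)*69533 = 69533/6 ≈ 11589.)
M = 14984326193/5417499648 (M = 60682/22528 + (69533/6)/160319 = 60682*(1/22528) + (69533/6)*(1/160319) = 30341/11264 + 69533/961914 = 14984326193/5417499648 ≈ 2.7659)
(-397574 + 259943)/(-83215 + M) = (-397574 + 259943)/(-83215 + 14984326193/5417499648) = -137631/(-450802248882127/5417499648) = -137631*(-5417499648/450802248882127) = 745615894053888/450802248882127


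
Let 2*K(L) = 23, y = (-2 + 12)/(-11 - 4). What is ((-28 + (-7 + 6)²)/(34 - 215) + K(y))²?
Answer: 17783089/131044 ≈ 135.70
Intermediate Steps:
y = -⅔ (y = 10/(-15) = 10*(-1/15) = -⅔ ≈ -0.66667)
K(L) = 23/2 (K(L) = (½)*23 = 23/2)
((-28 + (-7 + 6)²)/(34 - 215) + K(y))² = ((-28 + (-7 + 6)²)/(34 - 215) + 23/2)² = ((-28 + (-1)²)/(-181) + 23/2)² = ((-28 + 1)*(-1/181) + 23/2)² = (-27*(-1/181) + 23/2)² = (27/181 + 23/2)² = (4217/362)² = 17783089/131044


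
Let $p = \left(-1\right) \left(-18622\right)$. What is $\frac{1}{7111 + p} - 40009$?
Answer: $- \frac{1029551596}{25733} \approx -40009.0$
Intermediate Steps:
$p = 18622$
$\frac{1}{7111 + p} - 40009 = \frac{1}{7111 + 18622} - 40009 = \frac{1}{25733} - 40009 = - \frac{1029551596}{25733}$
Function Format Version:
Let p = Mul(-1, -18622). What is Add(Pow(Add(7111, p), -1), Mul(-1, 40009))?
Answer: Rational(-1029551596, 25733) ≈ -40009.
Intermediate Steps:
p = 18622
Add(Pow(Add(7111, p), -1), Mul(-1, 40009)) = Add(Pow(Add(7111, 18622), -1), Mul(-1, 40009)) = Add(Pow(25733, -1), -40009) = Add(Rational(1, 25733), -40009) = Rational(-1029551596, 25733)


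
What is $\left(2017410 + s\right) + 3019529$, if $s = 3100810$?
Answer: $8137749$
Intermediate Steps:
$\left(2017410 + s\right) + 3019529 = \left(2017410 + 3100810\right) + 3019529 = 5118220 + 3019529 = 8137749$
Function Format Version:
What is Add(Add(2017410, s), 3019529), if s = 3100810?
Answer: 8137749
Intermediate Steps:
Add(Add(2017410, s), 3019529) = Add(Add(2017410, 3100810), 3019529) = Add(5118220, 3019529) = 8137749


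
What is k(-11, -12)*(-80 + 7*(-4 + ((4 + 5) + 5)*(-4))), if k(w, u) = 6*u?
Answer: 36000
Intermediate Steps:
k(-11, -12)*(-80 + 7*(-4 + ((4 + 5) + 5)*(-4))) = (6*(-12))*(-80 + 7*(-4 + ((4 + 5) + 5)*(-4))) = -72*(-80 + 7*(-4 + (9 + 5)*(-4))) = -72*(-80 + 7*(-4 + 14*(-4))) = -72*(-80 + 7*(-4 - 56)) = -72*(-80 + 7*(-60)) = -72*(-80 - 420) = -72*(-500) = 36000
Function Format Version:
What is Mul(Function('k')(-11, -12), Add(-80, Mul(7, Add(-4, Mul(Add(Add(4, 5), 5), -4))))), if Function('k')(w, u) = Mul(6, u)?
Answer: 36000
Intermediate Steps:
Mul(Function('k')(-11, -12), Add(-80, Mul(7, Add(-4, Mul(Add(Add(4, 5), 5), -4))))) = Mul(Mul(6, -12), Add(-80, Mul(7, Add(-4, Mul(Add(Add(4, 5), 5), -4))))) = Mul(-72, Add(-80, Mul(7, Add(-4, Mul(Add(9, 5), -4))))) = Mul(-72, Add(-80, Mul(7, Add(-4, Mul(14, -4))))) = Mul(-72, Add(-80, Mul(7, Add(-4, -56)))) = Mul(-72, Add(-80, Mul(7, -60))) = Mul(-72, Add(-80, -420)) = Mul(-72, -500) = 36000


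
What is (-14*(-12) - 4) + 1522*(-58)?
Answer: -88112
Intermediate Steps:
(-14*(-12) - 4) + 1522*(-58) = (168 - 4) - 88276 = 164 - 88276 = -88112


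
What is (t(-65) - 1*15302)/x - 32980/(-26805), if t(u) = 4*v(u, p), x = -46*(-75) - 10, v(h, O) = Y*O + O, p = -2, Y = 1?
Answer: -29714779/9220920 ≈ -3.2225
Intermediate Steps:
v(h, O) = 2*O (v(h, O) = 1*O + O = O + O = 2*O)
x = 3440 (x = 3450 - 10 = 3440)
t(u) = -16 (t(u) = 4*(2*(-2)) = 4*(-4) = -16)
(t(-65) - 1*15302)/x - 32980/(-26805) = (-16 - 1*15302)/3440 - 32980/(-26805) = (-16 - 15302)*(1/3440) - 32980*(-1/26805) = -15318*1/3440 + 6596/5361 = -7659/1720 + 6596/5361 = -29714779/9220920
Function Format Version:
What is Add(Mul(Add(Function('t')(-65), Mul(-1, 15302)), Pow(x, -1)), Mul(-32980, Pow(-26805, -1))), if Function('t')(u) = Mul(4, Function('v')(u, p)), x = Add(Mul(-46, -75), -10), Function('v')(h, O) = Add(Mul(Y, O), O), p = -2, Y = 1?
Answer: Rational(-29714779, 9220920) ≈ -3.2225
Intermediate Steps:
Function('v')(h, O) = Mul(2, O) (Function('v')(h, O) = Add(Mul(1, O), O) = Add(O, O) = Mul(2, O))
x = 3440 (x = Add(3450, -10) = 3440)
Function('t')(u) = -16 (Function('t')(u) = Mul(4, Mul(2, -2)) = Mul(4, -4) = -16)
Add(Mul(Add(Function('t')(-65), Mul(-1, 15302)), Pow(x, -1)), Mul(-32980, Pow(-26805, -1))) = Add(Mul(Add(-16, Mul(-1, 15302)), Pow(3440, -1)), Mul(-32980, Pow(-26805, -1))) = Add(Mul(Add(-16, -15302), Rational(1, 3440)), Mul(-32980, Rational(-1, 26805))) = Add(Mul(-15318, Rational(1, 3440)), Rational(6596, 5361)) = Add(Rational(-7659, 1720), Rational(6596, 5361)) = Rational(-29714779, 9220920)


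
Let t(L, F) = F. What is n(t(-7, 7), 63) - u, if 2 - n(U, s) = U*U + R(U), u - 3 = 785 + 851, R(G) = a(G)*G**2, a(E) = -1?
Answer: -1637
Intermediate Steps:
R(G) = -G**2
u = 1639 (u = 3 + (785 + 851) = 3 + 1636 = 1639)
n(U, s) = 2 (n(U, s) = 2 - (U*U - U**2) = 2 - (U**2 - U**2) = 2 - 1*0 = 2 + 0 = 2)
n(t(-7, 7), 63) - u = 2 - 1*1639 = 2 - 1639 = -1637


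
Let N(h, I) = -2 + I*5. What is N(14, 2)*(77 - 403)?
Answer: -2608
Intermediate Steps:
N(h, I) = -2 + 5*I
N(14, 2)*(77 - 403) = (-2 + 5*2)*(77 - 403) = (-2 + 10)*(-326) = 8*(-326) = -2608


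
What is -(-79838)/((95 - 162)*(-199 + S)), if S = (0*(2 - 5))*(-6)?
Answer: 79838/13333 ≈ 5.9880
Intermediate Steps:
S = 0 (S = (0*(-3))*(-6) = 0*(-6) = 0)
-(-79838)/((95 - 162)*(-199 + S)) = -(-79838)/((95 - 162)*(-199 + 0)) = -(-79838)/((-67*(-199))) = -(-79838)/13333 = -209*(-382/13333) = 79838/13333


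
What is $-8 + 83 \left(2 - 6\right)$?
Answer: $-340$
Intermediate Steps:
$-8 + 83 \left(2 - 6\right) = -8 + 83 \left(-4\right) = -8 - 332 = -340$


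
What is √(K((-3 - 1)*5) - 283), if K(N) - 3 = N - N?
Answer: 2*I*√70 ≈ 16.733*I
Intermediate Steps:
K(N) = 3 (K(N) = 3 + (N - N) = 3 + 0 = 3)
√(K((-3 - 1)*5) - 283) = √(3 - 283) = √(-280) = 2*I*√70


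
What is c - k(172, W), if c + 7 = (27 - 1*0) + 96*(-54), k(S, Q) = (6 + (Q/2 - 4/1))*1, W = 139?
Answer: -10471/2 ≈ -5235.5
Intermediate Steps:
k(S, Q) = 2 + Q/2 (k(S, Q) = (6 + (Q*(½) - 4*1))*1 = (6 + (Q/2 - 4))*1 = (6 + (-4 + Q/2))*1 = (2 + Q/2)*1 = 2 + Q/2)
c = -5164 (c = -7 + ((27 - 1*0) + 96*(-54)) = -7 + ((27 + 0) - 5184) = -7 + (27 - 5184) = -7 - 5157 = -5164)
c - k(172, W) = -5164 - (2 + (½)*139) = -5164 - (2 + 139/2) = -5164 - 1*143/2 = -5164 - 143/2 = -10471/2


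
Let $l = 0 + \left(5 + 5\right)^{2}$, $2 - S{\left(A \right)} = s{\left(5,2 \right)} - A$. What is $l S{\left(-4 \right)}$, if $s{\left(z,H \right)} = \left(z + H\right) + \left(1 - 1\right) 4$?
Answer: $-900$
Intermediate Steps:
$s{\left(z,H \right)} = H + z$ ($s{\left(z,H \right)} = \left(H + z\right) + 0 \cdot 4 = \left(H + z\right) + 0 = H + z$)
$S{\left(A \right)} = -5 + A$ ($S{\left(A \right)} = 2 - \left(\left(2 + 5\right) - A\right) = 2 - \left(7 - A\right) = 2 + \left(-7 + A\right) = -5 + A$)
$l = 100$ ($l = 0 + 10^{2} = 0 + 100 = 100$)
$l S{\left(-4 \right)} = 100 \left(-5 - 4\right) = 100 \left(-9\right) = -900$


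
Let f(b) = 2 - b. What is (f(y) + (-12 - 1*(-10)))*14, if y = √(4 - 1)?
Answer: -14*√3 ≈ -24.249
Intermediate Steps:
y = √3 ≈ 1.7320
(f(y) + (-12 - 1*(-10)))*14 = ((2 - √3) + (-12 - 1*(-10)))*14 = ((2 - √3) + (-12 + 10))*14 = ((2 - √3) - 2)*14 = -√3*14 = -14*√3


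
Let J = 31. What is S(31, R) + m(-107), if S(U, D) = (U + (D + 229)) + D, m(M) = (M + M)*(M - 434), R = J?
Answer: 116096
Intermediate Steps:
R = 31
m(M) = 2*M*(-434 + M) (m(M) = (2*M)*(-434 + M) = 2*M*(-434 + M))
S(U, D) = 229 + U + 2*D (S(U, D) = (U + (229 + D)) + D = (229 + D + U) + D = 229 + U + 2*D)
S(31, R) + m(-107) = (229 + 31 + 2*31) + 2*(-107)*(-434 - 107) = (229 + 31 + 62) + 2*(-107)*(-541) = 322 + 115774 = 116096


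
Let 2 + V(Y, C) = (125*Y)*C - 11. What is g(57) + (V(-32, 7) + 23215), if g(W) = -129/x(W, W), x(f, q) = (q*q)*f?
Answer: -296185381/61731 ≈ -4798.0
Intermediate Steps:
V(Y, C) = -13 + 125*C*Y (V(Y, C) = -2 + ((125*Y)*C - 11) = -2 + (125*C*Y - 11) = -2 + (-11 + 125*C*Y) = -13 + 125*C*Y)
x(f, q) = f*q**2 (x(f, q) = q**2*f = f*q**2)
g(W) = -129/W**3
g(57) + (V(-32, 7) + 23215) = -129/57**3 + ((-13 + 125*7*(-32)) + 23215) = -129*1/185193 + ((-13 - 28000) + 23215) = -43/61731 + (-28013 + 23215) = -43/61731 - 4798 = -296185381/61731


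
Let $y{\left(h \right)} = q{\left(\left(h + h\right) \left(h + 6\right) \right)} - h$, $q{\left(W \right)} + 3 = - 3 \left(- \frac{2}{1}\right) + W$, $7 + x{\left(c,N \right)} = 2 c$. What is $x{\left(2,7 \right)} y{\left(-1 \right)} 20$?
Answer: $360$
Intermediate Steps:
$x{\left(c,N \right)} = -7 + 2 c$
$q{\left(W \right)} = 3 + W$ ($q{\left(W \right)} = -3 + \left(- 3 \left(- \frac{2}{1}\right) + W\right) = -3 + \left(- 3 \left(\left(-2\right) 1\right) + W\right) = -3 + \left(\left(-3\right) \left(-2\right) + W\right) = -3 + \left(6 + W\right) = 3 + W$)
$y{\left(h \right)} = 3 - h + 2 h \left(6 + h\right)$ ($y{\left(h \right)} = \left(3 + \left(h + h\right) \left(h + 6\right)\right) - h = \left(3 + 2 h \left(6 + h\right)\right) - h = 3 - h + 2 h \left(6 + h\right)$)
$x{\left(2,7 \right)} y{\left(-1 \right)} 20 = \left(-7 + 2 \cdot 2\right) \left(3 - -1 + 2 \left(-1\right) \left(6 - 1\right)\right) 20 = \left(-7 + 4\right) \left(3 + 1 + 2 \left(-1\right) 5\right) 20 = - 3 \left(3 + 1 - 10\right) 20 = \left(-3\right) \left(-6\right) 20 = 18 \cdot 20 = 360$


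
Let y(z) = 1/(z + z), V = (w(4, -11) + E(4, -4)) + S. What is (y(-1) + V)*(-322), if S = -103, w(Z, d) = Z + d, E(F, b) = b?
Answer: 36869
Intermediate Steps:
V = -114 (V = ((4 - 11) - 4) - 103 = (-7 - 4) - 103 = -11 - 103 = -114)
y(z) = 1/(2*z)
(y(-1) + V)*(-322) = ((½)/(-1) - 114)*(-322) = ((½)*(-1) - 114)*(-322) = (-½ - 114)*(-322) = -229/2*(-322) = 36869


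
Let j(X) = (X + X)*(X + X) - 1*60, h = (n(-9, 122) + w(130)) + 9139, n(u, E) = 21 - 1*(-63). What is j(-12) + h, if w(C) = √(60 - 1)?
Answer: 9739 + √59 ≈ 9746.7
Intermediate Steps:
n(u, E) = 84 (n(u, E) = 21 + 63 = 84)
w(C) = √59
h = 9223 + √59 (h = (84 + √59) + 9139 = 9223 + √59 ≈ 9230.7)
j(X) = -60 + 4*X² (j(X) = (2*X)*(2*X) - 60 = 4*X² - 60 = -60 + 4*X²)
j(-12) + h = (-60 + 4*(-12)²) + (9223 + √59) = (-60 + 4*144) + (9223 + √59) = (-60 + 576) + (9223 + √59) = 516 + (9223 + √59) = 9739 + √59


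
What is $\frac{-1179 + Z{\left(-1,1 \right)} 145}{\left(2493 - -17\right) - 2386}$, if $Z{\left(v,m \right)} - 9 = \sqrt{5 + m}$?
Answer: $\frac{63}{62} + \frac{145 \sqrt{6}}{124} \approx 3.8805$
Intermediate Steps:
$Z{\left(v,m \right)} = 9 + \sqrt{5 + m}$
$\frac{-1179 + Z{\left(-1,1 \right)} 145}{\left(2493 - -17\right) - 2386} = \frac{-1179 + \left(9 + \sqrt{5 + 1}\right) 145}{\left(2493 - -17\right) - 2386} = \frac{-1179 + \left(9 + \sqrt{6}\right) 145}{\left(2493 + 17\right) - 2386} = \frac{-1179 + \left(1305 + 145 \sqrt{6}\right)}{2510 - 2386} = \frac{126 + 145 \sqrt{6}}{124} = \left(126 + 145 \sqrt{6}\right) \frac{1}{124} = \frac{63}{62} + \frac{145 \sqrt{6}}{124}$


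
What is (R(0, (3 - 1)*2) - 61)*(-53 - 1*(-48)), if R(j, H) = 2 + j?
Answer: 295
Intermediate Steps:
(R(0, (3 - 1)*2) - 61)*(-53 - 1*(-48)) = ((2 + 0) - 61)*(-53 - 1*(-48)) = (2 - 61)*(-53 + 48) = -59*(-5) = 295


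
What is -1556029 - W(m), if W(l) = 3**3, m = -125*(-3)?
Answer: -1556056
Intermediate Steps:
m = 375
W(l) = 27
-1556029 - W(m) = -1556029 - 1*27 = -1556029 - 27 = -1556056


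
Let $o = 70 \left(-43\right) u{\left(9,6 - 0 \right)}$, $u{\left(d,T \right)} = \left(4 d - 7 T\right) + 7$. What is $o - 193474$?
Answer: $-196484$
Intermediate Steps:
$u{\left(d,T \right)} = 7 - 7 T + 4 d$ ($u{\left(d,T \right)} = \left(- 7 T + 4 d\right) + 7 = 7 - 7 T + 4 d$)
$o = -3010$ ($o = 70 \left(-43\right) \left(7 - 7 \left(6 - 0\right) + 4 \cdot 9\right) = - 3010 \left(7 - 7 \left(6 + 0\right) + 36\right) = - 3010 \left(7 - 42 + 36\right) = \left(-3010\right) 1 = -3010$)
$o - 193474 = -3010 - 193474 = -196484$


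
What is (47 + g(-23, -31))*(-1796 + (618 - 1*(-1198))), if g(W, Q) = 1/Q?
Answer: 29120/31 ≈ 939.35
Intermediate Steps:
(47 + g(-23, -31))*(-1796 + (618 - 1*(-1198))) = (47 + 1/(-31))*(-1796 + (618 - 1*(-1198))) = (47 - 1/31)*(-1796 + (618 + 1198)) = 1456*(-1796 + 1816)/31 = (1456/31)*20 = 29120/31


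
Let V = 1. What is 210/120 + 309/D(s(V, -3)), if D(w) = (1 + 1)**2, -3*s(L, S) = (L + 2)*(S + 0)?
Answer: 79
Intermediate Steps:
s(L, S) = -S*(2 + L)/3 (s(L, S) = -(L + 2)*(S + 0)/3 = -(2 + L)*S/3 = -S*(2 + L)/3)
D(w) = 4 (D(w) = 2**2 = 4)
210/120 + 309/D(s(V, -3)) = 210/120 + 309/4 = 210*(1/120) + 309*(1/4) = 7/4 + 309/4 = 79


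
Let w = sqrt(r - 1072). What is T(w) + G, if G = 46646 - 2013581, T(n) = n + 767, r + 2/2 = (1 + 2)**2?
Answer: -1966168 + 2*I*sqrt(266) ≈ -1.9662e+6 + 32.619*I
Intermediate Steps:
r = 8 (r = -1 + (1 + 2)**2 = -1 + 3**2 = -1 + 9 = 8)
w = 2*I*sqrt(266) (w = sqrt(8 - 1072) = sqrt(-1064) = 2*I*sqrt(266) ≈ 32.619*I)
T(n) = 767 + n
G = -1966935
T(w) + G = (767 + 2*I*sqrt(266)) - 1966935 = -1966168 + 2*I*sqrt(266)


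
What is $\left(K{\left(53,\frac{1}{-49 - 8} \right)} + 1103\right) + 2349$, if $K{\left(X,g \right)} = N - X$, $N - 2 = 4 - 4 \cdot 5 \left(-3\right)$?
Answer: $3465$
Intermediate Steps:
$N = 66$ ($N = 2 - \left(-4 + 4 \cdot 5 \left(-3\right)\right) = 2 + \left(4 - -60\right) = 2 + \left(4 + 60\right) = 2 + 64 = 66$)
$K{\left(X,g \right)} = 66 - X$
$\left(K{\left(53,\frac{1}{-49 - 8} \right)} + 1103\right) + 2349 = \left(\left(66 - 53\right) + 1103\right) + 2349 = \left(13 + 1103\right) + 2349 = 1116 + 2349 = 3465$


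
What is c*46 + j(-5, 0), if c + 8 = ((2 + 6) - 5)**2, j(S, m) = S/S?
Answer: 47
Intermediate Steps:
j(S, m) = 1
c = 1 (c = -8 + ((2 + 6) - 5)**2 = -8 + (8 - 5)**2 = -8 + 3**2 = -8 + 9 = 1)
c*46 + j(-5, 0) = 1*46 + 1 = 46 + 1 = 47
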